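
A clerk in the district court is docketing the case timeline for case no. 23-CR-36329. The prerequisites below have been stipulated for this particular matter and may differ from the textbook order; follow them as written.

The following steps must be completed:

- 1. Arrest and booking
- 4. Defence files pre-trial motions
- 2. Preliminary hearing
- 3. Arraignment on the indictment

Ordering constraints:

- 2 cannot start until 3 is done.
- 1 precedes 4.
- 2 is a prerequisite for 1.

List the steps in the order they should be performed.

3 2 1 4

3 has no prerequisites → 3 first.
Next only 2 has its prerequisites met → 2.
Next only 1 has its prerequisites met → 1.
4 needed 1, now all done → 4.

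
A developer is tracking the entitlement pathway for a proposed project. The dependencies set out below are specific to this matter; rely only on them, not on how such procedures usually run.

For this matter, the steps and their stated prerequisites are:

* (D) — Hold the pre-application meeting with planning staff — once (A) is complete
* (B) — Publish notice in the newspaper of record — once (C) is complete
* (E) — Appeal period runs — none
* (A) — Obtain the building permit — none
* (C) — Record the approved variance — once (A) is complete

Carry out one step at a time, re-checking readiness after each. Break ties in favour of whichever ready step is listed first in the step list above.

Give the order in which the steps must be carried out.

(E) → (A) → (D) → (C) → (B)

Nothing is required for (E) and (A). (E) is listed earlier → (E) first.
Next only (A) has its prerequisites met → (A).
(D) and (C) are both available; (D) is listed earlier → (D).
(C) needed (A), now all done → (C).
(B) needed (C), now all done → (B).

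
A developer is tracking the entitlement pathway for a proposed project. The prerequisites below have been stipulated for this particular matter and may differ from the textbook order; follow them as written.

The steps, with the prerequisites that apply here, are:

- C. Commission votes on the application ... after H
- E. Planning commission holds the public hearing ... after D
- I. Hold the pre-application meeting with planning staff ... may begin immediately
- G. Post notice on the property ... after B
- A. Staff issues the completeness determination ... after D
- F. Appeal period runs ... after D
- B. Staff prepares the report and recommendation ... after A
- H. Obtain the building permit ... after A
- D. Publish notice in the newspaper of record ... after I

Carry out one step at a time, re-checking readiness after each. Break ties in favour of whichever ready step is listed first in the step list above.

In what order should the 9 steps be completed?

I → D → E → A → F → B → G → H → C

I has no prerequisites → I first.
D is the only step now ready → D.
Now E, A and F have their prerequisites met. E is listed earlier, so E next.
Now A and F have their prerequisites met. A is listed earlier, so A next.
B and H now also ready, so the ready set is {F, B, H}; F is listed earlier → F.
Ready: B and H. B is listed earlier → B.
G and H are both available; G is listed earlier → G.
Next only H has its prerequisites met → H.
Next only C has its prerequisites met → C.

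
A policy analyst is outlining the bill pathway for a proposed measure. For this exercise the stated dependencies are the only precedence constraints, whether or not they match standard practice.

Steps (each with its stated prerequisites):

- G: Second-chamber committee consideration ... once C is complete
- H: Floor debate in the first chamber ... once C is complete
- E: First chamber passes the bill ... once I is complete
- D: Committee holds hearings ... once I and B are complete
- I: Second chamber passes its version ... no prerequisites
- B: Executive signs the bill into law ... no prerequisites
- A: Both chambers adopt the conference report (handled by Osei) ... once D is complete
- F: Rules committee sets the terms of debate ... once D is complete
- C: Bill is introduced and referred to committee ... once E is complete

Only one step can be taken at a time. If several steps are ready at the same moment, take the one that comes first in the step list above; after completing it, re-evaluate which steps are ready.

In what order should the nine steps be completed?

Nothing is required for I and B. I is listed earlier → I first.
Now E and B have their prerequisites met. E is listed earlier, so E next.
B and C are both available; B is listed earlier → B.
D now also ready, so the ready set is {D, C}; D is listed earlier → D.
A, F and C are all available; A is listed earlier → A.
F and C are both available; F is listed earlier → F.
That leaves C as the only ready step → C.
Ready: G and H. G is listed earlier → G.
H needed C, now all done → H.

I E B D A F C G H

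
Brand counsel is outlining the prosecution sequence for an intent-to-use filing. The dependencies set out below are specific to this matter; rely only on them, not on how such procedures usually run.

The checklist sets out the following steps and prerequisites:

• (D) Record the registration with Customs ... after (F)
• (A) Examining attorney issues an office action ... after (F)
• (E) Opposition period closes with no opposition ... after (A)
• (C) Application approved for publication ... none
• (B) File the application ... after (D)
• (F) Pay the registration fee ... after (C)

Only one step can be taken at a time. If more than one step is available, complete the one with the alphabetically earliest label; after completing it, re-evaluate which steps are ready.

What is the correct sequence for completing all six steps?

(C), (F), (A), (D), (B), (E)

(C) has no prerequisites → (C) first.
Next only (F) has its prerequisites met → (F).
(A) and (D) are both available; (A) has the earlier label → (A).
Now (D) and (E) have their prerequisites met. (D) has the earlier label, so (D) next.
(B) now also ready, so the ready set is {(B), (E)}; (B) has the earlier label → (B).
(E) is the only step now ready → (E).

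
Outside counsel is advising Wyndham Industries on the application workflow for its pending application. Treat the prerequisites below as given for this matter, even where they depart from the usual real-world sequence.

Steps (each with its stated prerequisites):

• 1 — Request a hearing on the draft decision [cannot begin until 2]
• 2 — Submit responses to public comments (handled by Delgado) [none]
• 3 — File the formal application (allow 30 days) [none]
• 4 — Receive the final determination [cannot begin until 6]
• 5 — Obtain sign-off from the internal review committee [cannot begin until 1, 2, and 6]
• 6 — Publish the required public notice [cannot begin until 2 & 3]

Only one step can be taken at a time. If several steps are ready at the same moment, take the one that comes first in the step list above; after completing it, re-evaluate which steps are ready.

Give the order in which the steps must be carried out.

2 and 3 have no prerequisites; 2 is listed earlier, so 2 is first.
1 now also ready, so the ready set is {1, 3}; 1 is listed earlier → 1.
3 is the only step now ready → 3.
6 needed 2 and 3, now all done → 6.
Ready: 4 and 5. 4 is listed earlier → 4.
That leaves 5 as the only ready step → 5.

2 → 1 → 3 → 6 → 4 → 5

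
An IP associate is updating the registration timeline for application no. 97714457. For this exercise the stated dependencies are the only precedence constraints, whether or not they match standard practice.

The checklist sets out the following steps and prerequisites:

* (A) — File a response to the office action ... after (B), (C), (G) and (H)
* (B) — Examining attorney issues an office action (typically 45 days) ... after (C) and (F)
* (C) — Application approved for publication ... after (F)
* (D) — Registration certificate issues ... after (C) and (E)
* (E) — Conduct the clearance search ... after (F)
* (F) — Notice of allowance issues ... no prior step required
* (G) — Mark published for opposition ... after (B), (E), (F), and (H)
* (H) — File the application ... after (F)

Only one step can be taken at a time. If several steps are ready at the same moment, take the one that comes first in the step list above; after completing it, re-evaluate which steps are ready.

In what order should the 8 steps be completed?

(F) is the only step with nothing outstanding, so it goes first.
Now (C), (E) and (H) have their prerequisites met. (C) is listed earlier, so (C) next.
Ready: (B), (E) and (H). (B) is listed earlier → (B).
Ready: (E) and (H). (E) is listed earlier → (E).
Now (D) and (H) have their prerequisites met. (D) is listed earlier, so (D) next.
(H) needed (F), now all done → (H).
That leaves (G) as the only ready step → (G).
(A) needed (B), (C), (G) and (H), now all done → (A).

(F), (C), (B), (E), (D), (H), (G), (A)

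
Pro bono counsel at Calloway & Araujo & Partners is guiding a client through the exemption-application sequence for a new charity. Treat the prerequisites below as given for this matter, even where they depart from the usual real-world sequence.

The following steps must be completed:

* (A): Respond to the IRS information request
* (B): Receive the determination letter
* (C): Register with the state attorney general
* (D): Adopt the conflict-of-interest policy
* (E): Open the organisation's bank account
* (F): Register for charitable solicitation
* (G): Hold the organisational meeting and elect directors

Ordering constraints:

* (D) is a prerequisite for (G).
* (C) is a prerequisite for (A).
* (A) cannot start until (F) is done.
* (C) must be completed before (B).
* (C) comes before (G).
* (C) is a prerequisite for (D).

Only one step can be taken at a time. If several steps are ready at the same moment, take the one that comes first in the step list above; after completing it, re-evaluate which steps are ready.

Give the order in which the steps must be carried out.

(C), (B), (D), (E), (F), (A), (G)

Nothing is required for (C), (E) and (F). (C) is listed earlier → (C) first.
Ready: (B), (D), (E) and (F). (B) is listed earlier → (B).
(D), (E) and (F) are all available; (D) is listed earlier → (D).
Ready: (E), (F) and (G). (E) is listed earlier → (E).
Now (F) and (G) have their prerequisites met. (F) is listed earlier, so (F) next.
(A) now also ready, so the ready set is {(A), (G)}; (A) is listed earlier → (A).
(G) needed (C) and (D), now all done → (G).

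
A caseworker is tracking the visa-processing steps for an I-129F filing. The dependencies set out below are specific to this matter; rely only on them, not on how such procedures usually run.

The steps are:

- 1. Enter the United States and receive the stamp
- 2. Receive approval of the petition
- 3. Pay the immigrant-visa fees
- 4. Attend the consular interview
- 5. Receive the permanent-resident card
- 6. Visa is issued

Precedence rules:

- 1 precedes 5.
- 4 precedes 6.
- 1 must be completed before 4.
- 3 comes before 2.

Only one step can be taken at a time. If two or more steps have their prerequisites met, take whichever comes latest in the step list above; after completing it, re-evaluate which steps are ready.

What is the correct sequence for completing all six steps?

3 and 1 have no prerequisites; 3 is listed later, so 3 is first.
Now 2 and 1 have their prerequisites met. 2 is listed later, so 2 next.
That leaves 1 as the only ready step → 1.
5 and 4 are both available; 5 is listed later → 5.
4 needed 1, now all done → 4.
That leaves 6 as the only ready step → 6.

3, 2, 1, 5, 4, 6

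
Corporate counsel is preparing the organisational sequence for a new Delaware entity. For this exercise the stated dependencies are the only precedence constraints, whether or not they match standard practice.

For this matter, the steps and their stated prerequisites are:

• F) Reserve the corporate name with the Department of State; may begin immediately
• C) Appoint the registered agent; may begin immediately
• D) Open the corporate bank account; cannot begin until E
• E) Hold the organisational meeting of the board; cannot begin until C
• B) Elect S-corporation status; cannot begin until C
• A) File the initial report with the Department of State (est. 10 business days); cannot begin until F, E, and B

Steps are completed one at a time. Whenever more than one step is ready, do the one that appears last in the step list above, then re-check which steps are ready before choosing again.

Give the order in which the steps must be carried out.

C, B, E, D, F, A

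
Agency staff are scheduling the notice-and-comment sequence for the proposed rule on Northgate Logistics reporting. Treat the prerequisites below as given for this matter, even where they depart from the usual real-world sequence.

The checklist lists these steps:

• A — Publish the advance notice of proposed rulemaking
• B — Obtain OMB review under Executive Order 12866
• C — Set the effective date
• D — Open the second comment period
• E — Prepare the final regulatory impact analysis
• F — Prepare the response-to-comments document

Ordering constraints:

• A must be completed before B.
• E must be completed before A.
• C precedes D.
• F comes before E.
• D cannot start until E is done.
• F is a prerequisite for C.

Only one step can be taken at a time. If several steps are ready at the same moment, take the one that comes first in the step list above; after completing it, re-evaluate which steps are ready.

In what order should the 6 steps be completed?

F is the only step with nothing outstanding, so it goes first.
Ready: C and E. C is listed earlier → C.
That leaves E as the only ready step → E.
Ready: A and D. A is listed earlier → A.
Now B and D have their prerequisites met. B is listed earlier, so B next.
D needed C and E, now all done → D.

F, C, E, A, B, D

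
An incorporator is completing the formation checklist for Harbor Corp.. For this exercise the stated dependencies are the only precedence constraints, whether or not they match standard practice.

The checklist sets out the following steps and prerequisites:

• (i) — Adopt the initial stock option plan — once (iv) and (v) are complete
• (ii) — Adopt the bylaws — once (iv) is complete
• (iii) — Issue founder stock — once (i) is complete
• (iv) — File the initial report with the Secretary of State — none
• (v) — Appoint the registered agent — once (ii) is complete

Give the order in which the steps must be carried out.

(iv) has no prerequisites → (iv) first.
Next only (ii) has its prerequisites met → (ii).
(v) needed (ii), now all done → (v).
That leaves (i) as the only ready step → (i).
Next only (iii) has its prerequisites met → (iii).

(iv), (ii), (v), (i), (iii)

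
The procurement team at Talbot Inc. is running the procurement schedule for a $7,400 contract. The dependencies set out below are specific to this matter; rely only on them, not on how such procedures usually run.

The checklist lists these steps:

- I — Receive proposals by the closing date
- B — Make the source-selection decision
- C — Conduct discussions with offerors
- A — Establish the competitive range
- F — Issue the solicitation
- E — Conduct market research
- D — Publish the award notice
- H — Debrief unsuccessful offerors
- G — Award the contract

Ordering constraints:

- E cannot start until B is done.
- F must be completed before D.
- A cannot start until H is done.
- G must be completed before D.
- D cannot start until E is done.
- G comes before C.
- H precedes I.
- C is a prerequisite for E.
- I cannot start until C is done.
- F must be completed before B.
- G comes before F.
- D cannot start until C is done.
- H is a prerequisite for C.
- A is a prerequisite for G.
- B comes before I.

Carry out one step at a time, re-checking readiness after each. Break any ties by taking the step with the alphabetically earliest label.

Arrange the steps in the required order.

H A G C F B E D I

H has no prerequisites → H first.
That leaves A as the only ready step → A.
G is the only step now ready → G.
Now C and F have their prerequisites met. C has the earlier label, so C next.
F needed G, now all done → F.
Next only B has its prerequisites met → B.
Now E and I have their prerequisites met. E has the earlier label, so E next.
D now also ready, so the ready set is {D, I}; D has the earlier label → D.
I is the only step now ready → I.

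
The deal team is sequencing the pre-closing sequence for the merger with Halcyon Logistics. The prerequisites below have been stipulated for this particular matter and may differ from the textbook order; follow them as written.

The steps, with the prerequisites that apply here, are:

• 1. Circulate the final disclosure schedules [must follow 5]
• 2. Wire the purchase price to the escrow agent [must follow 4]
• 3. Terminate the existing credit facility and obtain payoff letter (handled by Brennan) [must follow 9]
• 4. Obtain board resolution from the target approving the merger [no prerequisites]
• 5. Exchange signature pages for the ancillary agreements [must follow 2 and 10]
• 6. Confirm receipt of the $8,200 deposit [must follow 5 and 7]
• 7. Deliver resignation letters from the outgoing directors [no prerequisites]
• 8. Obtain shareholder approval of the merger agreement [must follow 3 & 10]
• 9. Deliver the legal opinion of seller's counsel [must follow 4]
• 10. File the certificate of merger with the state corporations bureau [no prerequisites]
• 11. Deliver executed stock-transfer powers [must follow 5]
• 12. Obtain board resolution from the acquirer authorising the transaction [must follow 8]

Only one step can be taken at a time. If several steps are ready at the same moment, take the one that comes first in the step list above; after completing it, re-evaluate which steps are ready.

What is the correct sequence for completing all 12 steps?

4 → 2 → 7 → 9 → 3 → 10 → 5 → 1 → 6 → 8 → 11 → 12

Nothing is required for 4, 7 and 10. 4 is listed earlier → 4 first.
Now 2, 7, 9 and 10 have their prerequisites met. 2 is listed earlier, so 2 next.
Now 7, 9 and 10 have their prerequisites met. 7 is listed earlier, so 7 next.
Ready: 9 and 10. 9 is listed earlier → 9.
3 now also ready, so the ready set is {3, 10}; 3 is listed earlier → 3.
10 is the only step now ready → 10.
Now 5 and 8 have their prerequisites met. 5 is listed earlier, so 5 next.
1, 6 and 11 now also ready, so the ready set is {1, 6, 8, 11}; 1 is listed earlier → 1.
6, 8 and 11 are all available; 6 is listed earlier → 6.
8 and 11 are both available; 8 is listed earlier → 8.
12 now also ready, so the ready set is {11, 12}; 11 is listed earlier → 11.
That leaves 12 as the only ready step → 12.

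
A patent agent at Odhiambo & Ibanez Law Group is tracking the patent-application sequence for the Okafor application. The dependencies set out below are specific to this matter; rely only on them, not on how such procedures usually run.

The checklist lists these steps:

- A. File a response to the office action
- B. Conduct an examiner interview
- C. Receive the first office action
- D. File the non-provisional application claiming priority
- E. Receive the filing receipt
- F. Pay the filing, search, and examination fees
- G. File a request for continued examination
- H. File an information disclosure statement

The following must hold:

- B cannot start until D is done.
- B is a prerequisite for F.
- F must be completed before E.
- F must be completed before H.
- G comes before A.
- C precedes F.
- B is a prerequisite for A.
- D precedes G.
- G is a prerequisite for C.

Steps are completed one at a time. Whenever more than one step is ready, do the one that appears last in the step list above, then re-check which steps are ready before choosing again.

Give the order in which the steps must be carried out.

D is the only step with nothing outstanding, so it goes first.
Ready: G and B. G is listed later → G.
C now also ready, so the ready set is {C, B}; C is listed later → C.
That leaves B as the only ready step → B.
Now F and A have their prerequisites met. F is listed later, so F next.
H and E now also ready, so the ready set is {H, E, A}; H is listed later → H.
Now E and A have their prerequisites met. E is listed later, so E next.
Next only A has its prerequisites met → A.

D, G, C, B, F, H, E, A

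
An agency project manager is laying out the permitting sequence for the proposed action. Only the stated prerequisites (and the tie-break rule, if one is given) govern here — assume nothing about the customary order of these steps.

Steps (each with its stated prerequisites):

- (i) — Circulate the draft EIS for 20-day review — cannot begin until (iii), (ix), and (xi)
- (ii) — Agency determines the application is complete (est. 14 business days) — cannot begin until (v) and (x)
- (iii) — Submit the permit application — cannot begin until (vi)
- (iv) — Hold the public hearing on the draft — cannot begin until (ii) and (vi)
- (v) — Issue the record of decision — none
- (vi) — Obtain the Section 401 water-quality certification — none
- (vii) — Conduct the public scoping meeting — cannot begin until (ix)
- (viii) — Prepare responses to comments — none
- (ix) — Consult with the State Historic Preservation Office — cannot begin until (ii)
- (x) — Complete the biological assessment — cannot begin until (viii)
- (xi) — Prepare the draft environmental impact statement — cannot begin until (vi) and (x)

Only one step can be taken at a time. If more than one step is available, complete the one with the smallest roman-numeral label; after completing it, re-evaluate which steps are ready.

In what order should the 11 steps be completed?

(v), (vi), (iii), (viii), (x), (ii), (iv), (ix), (vii), (xi), (i)

(v), (vi) and (viii) have no prerequisites; (v) has the earlier label, so (v) is first.
Now (vi) and (viii) have their prerequisites met. (vi) has the earlier label, so (vi) next.
(iii) now also ready, so the ready set is {(iii), (viii)}; (iii) has the earlier label → (iii).
That leaves (viii) as the only ready step → (viii).
(x) needed (viii), now all done → (x).
(ii) and (xi) are both available; (ii) has the earlier label → (ii).
(iv) and (ix) now also ready, so the ready set is {(iv), (ix), (xi)}; (iv) has the earlier label → (iv).
Now (ix) and (xi) have their prerequisites met. (ix) has the earlier label, so (ix) next.
Ready: (vii) and (xi). (vii) has the earlier label → (vii).
Next only (xi) has its prerequisites met → (xi).
That leaves (i) as the only ready step → (i).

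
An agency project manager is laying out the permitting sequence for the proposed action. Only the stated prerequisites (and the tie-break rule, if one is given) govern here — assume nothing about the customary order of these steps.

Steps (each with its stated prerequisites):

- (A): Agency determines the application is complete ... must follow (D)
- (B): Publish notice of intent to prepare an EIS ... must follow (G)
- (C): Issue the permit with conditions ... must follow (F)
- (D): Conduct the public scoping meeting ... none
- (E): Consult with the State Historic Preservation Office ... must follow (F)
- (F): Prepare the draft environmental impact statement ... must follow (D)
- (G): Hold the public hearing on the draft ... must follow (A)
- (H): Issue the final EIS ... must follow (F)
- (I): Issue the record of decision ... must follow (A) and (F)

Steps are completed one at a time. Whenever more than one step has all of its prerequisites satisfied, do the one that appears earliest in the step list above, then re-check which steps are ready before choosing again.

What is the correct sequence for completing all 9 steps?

(D) has no prerequisites → (D) first.
(A) and (F) are both available; (A) is listed earlier → (A).
(G) now also ready, so the ready set is {(F), (G)}; (F) is listed earlier → (F).
(C), (E), (H) and (I) now also ready, so the ready set is {(C), (E), (G), (H), (I)}; (C) is listed earlier → (C).
Now (E), (G), (H) and (I) have their prerequisites met. (E) is listed earlier, so (E) next.
Ready: (G), (H) and (I). (G) is listed earlier → (G).
(B) now also ready, so the ready set is {(B), (H), (I)}; (B) is listed earlier → (B).
Ready: (H) and (I). (H) is listed earlier → (H).
(I) needed (A) and (F), now all done → (I).

(D), (A), (F), (C), (E), (G), (B), (H), (I)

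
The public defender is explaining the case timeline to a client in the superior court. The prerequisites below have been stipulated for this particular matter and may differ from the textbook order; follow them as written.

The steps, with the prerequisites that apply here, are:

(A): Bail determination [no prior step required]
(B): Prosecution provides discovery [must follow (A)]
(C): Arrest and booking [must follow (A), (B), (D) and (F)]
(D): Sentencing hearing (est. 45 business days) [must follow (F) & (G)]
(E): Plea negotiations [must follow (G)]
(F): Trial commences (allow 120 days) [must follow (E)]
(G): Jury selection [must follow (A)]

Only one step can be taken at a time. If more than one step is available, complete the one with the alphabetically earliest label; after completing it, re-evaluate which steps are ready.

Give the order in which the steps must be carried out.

(A) → (B) → (G) → (E) → (F) → (D) → (C)

Only (A) has no prerequisites, so it is first.
Now (B) and (G) have their prerequisites met. (B) has the earlier label, so (B) next.
(G) is the only step now ready → (G).
(E) is the only step now ready → (E).
(F) needed (E), now all done → (F).
Next only (D) has its prerequisites met → (D).
(C) needed (A), (B), (D) and (F), now all done → (C).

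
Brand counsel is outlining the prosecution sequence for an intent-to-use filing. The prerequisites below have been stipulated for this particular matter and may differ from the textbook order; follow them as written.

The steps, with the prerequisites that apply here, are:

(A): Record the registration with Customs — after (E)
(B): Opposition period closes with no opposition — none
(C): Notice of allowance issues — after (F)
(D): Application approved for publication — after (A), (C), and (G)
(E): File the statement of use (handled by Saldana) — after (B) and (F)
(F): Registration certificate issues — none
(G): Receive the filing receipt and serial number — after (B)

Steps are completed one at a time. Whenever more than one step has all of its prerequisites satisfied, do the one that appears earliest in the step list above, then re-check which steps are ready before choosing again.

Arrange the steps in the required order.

(B) → (F) → (C) → (E) → (A) → (G) → (D)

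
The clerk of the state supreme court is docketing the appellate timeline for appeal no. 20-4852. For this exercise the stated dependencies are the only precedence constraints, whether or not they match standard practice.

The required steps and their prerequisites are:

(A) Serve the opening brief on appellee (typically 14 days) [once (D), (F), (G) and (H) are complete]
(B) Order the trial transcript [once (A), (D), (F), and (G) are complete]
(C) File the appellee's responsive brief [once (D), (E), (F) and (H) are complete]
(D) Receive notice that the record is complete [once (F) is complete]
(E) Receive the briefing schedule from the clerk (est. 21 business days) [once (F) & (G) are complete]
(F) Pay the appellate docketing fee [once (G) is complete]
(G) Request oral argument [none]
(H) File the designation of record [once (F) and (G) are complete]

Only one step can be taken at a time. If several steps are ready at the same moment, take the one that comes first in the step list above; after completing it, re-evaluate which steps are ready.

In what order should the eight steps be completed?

(G) (F) (D) (E) (H) (A) (B) (C)

Only (G) has no prerequisites, so it is first.
That leaves (F) as the only ready step → (F).
Ready: (D), (E) and (H). (D) is listed earlier → (D).
Ready: (E) and (H). (E) is listed earlier → (E).
(H) is the only step now ready → (H).
(A) and (C) are both available; (A) is listed earlier → (A).
Ready: (B) and (C). (B) is listed earlier → (B).
(C) needed (D), (E), (F) and (H), now all done → (C).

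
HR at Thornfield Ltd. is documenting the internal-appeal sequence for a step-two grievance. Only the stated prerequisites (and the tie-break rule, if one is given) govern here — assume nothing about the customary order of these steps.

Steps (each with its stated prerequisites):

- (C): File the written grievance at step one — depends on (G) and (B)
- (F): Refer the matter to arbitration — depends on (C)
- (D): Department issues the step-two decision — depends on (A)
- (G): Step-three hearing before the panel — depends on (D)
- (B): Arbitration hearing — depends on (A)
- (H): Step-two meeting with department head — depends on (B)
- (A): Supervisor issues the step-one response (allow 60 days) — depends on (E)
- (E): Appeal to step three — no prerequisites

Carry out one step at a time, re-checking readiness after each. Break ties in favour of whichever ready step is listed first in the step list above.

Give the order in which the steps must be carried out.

(E), (A), (D), (G), (B), (C), (F), (H)

(E) has no prerequisites → (E) first.
(A) is the only step now ready → (A).
(D) and (B) are both available; (D) is listed earlier → (D).
(G) now also ready, so the ready set is {(G), (B)}; (G) is listed earlier → (G).
(B) is the only step now ready → (B).
Ready: (C) and (H). (C) is listed earlier → (C).
Now (F) and (H) have their prerequisites met. (F) is listed earlier, so (F) next.
That leaves (H) as the only ready step → (H).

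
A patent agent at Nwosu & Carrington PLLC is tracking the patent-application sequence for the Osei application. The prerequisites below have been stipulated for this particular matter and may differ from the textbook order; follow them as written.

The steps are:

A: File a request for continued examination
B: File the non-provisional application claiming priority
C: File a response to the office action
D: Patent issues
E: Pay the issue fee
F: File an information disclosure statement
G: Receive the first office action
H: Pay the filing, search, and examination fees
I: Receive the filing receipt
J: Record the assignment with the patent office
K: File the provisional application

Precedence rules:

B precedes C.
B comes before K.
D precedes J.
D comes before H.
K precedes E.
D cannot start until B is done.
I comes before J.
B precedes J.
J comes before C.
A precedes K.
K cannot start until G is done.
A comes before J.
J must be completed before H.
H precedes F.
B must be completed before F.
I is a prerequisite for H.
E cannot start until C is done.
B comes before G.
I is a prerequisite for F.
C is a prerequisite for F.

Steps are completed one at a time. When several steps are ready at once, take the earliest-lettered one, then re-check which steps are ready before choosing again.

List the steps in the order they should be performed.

A → B → D → G → I → J → C → H → F → K → E

Nothing is required for A, B and I. A has the earlier label → A first.
Ready: B and I. B has the earlier label → B.
Now D, G and I have their prerequisites met. D has the earlier label, so D next.
Now G and I have their prerequisites met. G has the earlier label, so G next.
K now also ready, so the ready set is {I, K}; I has the earlier label → I.
J now also ready, so the ready set is {J, K}; J has the earlier label → J.
C and H now also ready, so the ready set is {C, H, K}; C has the earlier label → C.
Now H and K have their prerequisites met. H has the earlier label, so H next.
F now also ready, so the ready set is {F, K}; F has the earlier label → F.
Next only K has its prerequisites met → K.
That leaves E as the only ready step → E.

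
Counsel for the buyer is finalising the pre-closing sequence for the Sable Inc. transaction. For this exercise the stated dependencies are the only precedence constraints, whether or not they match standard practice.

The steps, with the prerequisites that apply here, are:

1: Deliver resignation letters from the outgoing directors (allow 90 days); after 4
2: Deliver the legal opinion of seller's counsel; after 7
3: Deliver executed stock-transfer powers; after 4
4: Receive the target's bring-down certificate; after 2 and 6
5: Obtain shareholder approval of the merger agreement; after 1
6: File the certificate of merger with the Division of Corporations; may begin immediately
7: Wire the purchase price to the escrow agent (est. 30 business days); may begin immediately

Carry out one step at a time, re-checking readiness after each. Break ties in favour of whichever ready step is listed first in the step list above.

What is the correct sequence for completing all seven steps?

Nothing is required for 6 and 7. 6 is listed earlier → 6 first.
That leaves 7 as the only ready step → 7.
Next only 2 has its prerequisites met → 2.
4 needed 2 and 6, now all done → 4.
1 and 3 are both available; 1 is listed earlier → 1.
5 now also ready, so the ready set is {3, 5}; 3 is listed earlier → 3.
That leaves 5 as the only ready step → 5.

6, 7, 2, 4, 1, 3, 5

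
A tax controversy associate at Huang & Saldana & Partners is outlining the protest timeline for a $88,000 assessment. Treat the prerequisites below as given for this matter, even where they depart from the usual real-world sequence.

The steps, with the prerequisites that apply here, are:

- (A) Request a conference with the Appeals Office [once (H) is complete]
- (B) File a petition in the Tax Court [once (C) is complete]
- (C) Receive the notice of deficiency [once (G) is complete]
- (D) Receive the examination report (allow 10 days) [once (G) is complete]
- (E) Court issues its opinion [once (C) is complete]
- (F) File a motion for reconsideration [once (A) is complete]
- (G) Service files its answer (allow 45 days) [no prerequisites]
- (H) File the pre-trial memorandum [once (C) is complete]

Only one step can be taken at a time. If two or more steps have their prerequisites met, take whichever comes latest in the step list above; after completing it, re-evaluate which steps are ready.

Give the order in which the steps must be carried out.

Only (G) has no prerequisites, so it is first.
Now (D) and (C) have their prerequisites met. (D) is listed later, so (D) next.
Next only (C) has its prerequisites met → (C).
(H), (E) and (B) are all available; (H) is listed later → (H).
Now (E), (B) and (A) have their prerequisites met. (E) is listed later, so (E) next.
(B) and (A) are both available; (B) is listed later → (B).
(A) is the only step now ready → (A).
(F) needed (A), now all done → (F).

(G) (D) (C) (H) (E) (B) (A) (F)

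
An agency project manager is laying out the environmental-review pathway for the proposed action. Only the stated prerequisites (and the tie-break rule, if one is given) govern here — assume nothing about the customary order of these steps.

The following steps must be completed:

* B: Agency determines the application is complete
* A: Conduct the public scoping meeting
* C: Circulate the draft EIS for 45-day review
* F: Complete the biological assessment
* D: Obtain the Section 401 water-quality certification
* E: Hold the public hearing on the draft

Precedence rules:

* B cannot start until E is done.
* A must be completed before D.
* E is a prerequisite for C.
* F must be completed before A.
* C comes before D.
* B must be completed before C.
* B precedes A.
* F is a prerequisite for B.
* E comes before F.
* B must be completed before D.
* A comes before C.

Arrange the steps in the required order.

E, F, B, A, C, D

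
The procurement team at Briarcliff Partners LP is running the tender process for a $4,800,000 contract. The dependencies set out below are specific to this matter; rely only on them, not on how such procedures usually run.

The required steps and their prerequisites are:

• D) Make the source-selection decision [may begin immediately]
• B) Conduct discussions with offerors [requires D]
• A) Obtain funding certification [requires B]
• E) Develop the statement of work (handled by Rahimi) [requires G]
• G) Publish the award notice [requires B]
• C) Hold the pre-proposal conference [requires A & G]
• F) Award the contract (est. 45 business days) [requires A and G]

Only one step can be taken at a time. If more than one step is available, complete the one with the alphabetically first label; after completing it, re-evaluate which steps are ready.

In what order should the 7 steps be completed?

D is the only step with nothing outstanding, so it goes first.
That leaves B as the only ready step → B.
Now A and G have their prerequisites met. A has the earlier label, so A next.
G needed B, now all done → G.
Ready: C, E and F. C has the earlier label → C.
E and F are both available; E has the earlier label → E.
F needed A and G, now all done → F.

D, B, A, G, C, E, F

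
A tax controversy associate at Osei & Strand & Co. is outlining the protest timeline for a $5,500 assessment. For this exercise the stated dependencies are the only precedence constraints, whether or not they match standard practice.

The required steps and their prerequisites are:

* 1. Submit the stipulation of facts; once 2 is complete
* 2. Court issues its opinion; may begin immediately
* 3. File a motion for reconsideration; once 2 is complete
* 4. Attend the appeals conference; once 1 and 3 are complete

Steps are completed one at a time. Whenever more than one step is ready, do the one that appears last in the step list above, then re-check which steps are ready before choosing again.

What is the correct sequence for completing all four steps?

2, 3, 1, 4

Only 2 has no prerequisites, so it is first.
3 and 1 are both available; 3 is listed later → 3.
1 needed 2, now all done → 1.
That leaves 4 as the only ready step → 4.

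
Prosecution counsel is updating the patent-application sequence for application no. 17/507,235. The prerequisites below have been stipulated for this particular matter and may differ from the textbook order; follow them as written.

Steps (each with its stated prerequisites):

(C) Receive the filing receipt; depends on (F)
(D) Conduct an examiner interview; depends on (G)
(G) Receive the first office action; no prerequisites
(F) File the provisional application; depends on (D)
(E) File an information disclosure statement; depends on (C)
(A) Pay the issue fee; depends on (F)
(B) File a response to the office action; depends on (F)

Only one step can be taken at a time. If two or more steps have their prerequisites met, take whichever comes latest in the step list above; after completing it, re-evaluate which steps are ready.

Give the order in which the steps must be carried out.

(G) → (D) → (F) → (B) → (A) → (C) → (E)

(G) is the only step with nothing outstanding, so it goes first.
(D) is the only step now ready → (D).
(F) needed (D), now all done → (F).
Now (B), (A) and (C) have their prerequisites met. (B) is listed later, so (B) next.
Ready: (A) and (C). (A) is listed later → (A).
(C) is the only step now ready → (C).
(E) needed (C), now all done → (E).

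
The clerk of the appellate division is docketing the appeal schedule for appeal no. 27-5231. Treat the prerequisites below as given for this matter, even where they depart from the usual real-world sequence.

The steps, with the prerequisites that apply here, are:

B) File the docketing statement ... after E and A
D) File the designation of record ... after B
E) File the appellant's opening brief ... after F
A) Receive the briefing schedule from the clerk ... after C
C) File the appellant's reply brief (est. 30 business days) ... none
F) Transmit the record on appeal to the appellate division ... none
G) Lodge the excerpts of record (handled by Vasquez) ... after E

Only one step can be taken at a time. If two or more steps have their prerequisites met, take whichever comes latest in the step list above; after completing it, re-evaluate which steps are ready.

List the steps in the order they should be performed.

F and C have no prerequisites; F is listed later, so F is first.
Now C and E have their prerequisites met. C is listed later, so C next.
Ready: A and E. A is listed later → A.
Next only E has its prerequisites met → E.
Ready: G and B. G is listed later → G.
Next only B has its prerequisites met → B.
D is the only step now ready → D.

F, C, A, E, G, B, D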